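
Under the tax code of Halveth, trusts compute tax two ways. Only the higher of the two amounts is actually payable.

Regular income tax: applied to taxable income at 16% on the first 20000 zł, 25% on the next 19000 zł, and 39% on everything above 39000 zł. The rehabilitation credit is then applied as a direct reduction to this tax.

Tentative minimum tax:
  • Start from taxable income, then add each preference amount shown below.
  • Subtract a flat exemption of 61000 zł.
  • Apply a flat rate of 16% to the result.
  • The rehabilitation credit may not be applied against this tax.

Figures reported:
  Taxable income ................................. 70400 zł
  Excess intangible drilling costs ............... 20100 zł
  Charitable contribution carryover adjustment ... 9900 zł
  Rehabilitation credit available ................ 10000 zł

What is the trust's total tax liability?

Regular income tax:
  20000 zł × 16% = 3200 zł
  19000 zł × 25% = 4750 zł
  31400 zł × 39% = 12246 zł
  → 20196 zł
  Less rehabilitation credit 10000 zł → 10196 zł

Tentative minimum tax:
  Adjusted income: 70400 zł + 20100 zł + 9900 zł = 100400 zł
  Less exemption 61000 zł → base 39400 zł
  39400 zł × 16% = 6304 zł

10196 zł > 6304 zł, so the regular income tax governs.

10196 zł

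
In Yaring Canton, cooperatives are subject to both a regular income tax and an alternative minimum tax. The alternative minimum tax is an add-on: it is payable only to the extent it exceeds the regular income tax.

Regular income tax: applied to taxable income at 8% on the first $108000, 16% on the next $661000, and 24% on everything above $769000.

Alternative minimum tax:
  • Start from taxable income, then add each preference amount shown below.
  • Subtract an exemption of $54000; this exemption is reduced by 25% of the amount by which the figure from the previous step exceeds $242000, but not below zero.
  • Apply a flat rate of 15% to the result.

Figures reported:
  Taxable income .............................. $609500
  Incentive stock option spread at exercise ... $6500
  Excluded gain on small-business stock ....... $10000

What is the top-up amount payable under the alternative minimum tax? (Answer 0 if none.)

Regular income tax:
  $108000 × 8% = $8640
  $501500 × 16% = $80240
  → $88880

Alternative minimum tax:
  Adjusted income: $609500 + $6500 + $10000 = $626000
  Exemption: 25% × ($626000 − $242000) = $96000 ≥ $54000, so the exemption is fully phased out
  Base: $626000 − $0 = $626000
  $626000 × 15% = $93900

Excess of alternative minimum tax over regular income tax: $93900 − $88880 = $5020.

$5020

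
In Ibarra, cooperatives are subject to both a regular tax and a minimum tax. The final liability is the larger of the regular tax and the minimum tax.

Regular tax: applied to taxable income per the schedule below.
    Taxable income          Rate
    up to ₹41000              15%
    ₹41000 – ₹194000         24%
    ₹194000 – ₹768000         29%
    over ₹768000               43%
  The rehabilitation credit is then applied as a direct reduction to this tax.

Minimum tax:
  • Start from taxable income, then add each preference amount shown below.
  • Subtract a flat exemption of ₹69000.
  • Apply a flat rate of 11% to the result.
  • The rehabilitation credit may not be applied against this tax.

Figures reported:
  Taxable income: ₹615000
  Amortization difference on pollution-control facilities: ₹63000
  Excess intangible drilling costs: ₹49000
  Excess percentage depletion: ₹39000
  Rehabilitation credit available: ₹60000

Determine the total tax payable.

Minimum tax:
  Adjusted income: ₹615000 + ₹63000 + ₹49000 + ₹39000 = ₹766000
  Less exemption ₹69000 → base ₹697000
  ₹697000 × 11% = ₹76670

Regular tax:
  ₹41000 × 15% = ₹6150
  ₹153000 × 24% = ₹36720
  ₹421000 × 29% = ₹122090
  → ₹164960
  Less rehabilitation credit ₹60000 → ₹104960

₹104960 > ₹76670, so the regular tax governs.

₹104960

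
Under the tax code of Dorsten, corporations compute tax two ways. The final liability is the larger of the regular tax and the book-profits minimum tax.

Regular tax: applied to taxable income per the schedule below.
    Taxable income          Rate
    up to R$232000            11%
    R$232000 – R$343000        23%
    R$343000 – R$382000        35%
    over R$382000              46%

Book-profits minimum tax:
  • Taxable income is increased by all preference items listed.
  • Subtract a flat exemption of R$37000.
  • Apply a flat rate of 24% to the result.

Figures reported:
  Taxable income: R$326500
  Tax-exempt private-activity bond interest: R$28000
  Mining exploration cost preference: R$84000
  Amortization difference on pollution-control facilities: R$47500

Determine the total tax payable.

R$107760

Regular tax:
  R$232000 × 11% = R$25520
  R$94500 × 23% = R$21735
  → R$47255

Book-profits minimum tax:
  Adjusted income: R$326500 + R$28000 + R$84000 + R$47500 = R$486000
  Less exemption R$37000 → base R$449000
  R$449000 × 24% = R$107760

R$107760 > R$47255, so the book-profits minimum tax is the binding amount.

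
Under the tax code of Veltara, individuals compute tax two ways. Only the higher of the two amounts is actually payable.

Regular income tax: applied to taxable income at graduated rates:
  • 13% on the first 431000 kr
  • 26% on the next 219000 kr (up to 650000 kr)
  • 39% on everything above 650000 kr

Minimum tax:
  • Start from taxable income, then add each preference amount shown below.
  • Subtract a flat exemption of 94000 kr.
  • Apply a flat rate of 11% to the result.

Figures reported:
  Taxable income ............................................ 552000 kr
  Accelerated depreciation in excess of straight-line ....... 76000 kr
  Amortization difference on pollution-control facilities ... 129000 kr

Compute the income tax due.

Regular income tax:
  431000 kr × 13% = 56030 kr
  121000 kr × 26% = 31460 kr
  → 87490 kr

Minimum tax:
  Adjusted income: 552000 kr + 76000 kr + 129000 kr = 757000 kr
  Less exemption 94000 kr → base 663000 kr
  663000 kr × 11% = 72930 kr

87490 kr > 72930 kr, so the regular income tax governs.

87490 kr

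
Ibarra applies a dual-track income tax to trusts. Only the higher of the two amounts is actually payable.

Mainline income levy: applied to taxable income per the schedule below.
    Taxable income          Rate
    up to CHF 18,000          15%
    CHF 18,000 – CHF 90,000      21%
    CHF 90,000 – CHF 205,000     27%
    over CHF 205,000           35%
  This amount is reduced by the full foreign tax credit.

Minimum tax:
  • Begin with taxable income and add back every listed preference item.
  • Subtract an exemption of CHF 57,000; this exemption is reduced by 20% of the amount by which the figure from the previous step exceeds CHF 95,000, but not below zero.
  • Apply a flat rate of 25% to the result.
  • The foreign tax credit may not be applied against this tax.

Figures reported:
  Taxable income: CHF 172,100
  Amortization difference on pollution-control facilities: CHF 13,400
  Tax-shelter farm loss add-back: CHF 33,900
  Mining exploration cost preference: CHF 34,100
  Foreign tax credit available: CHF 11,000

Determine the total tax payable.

CHF 57,050

Minimum tax:
  Adjusted income: CHF 172,100 + CHF 13,400 + CHF 33,900 + CHF 34,100 = CHF 253,500
  Exemption: CHF 57,000 − 20% × (CHF 253,500 − CHF 95,000) = CHF 57,000 − CHF 31,700 = CHF 25,300
  Base: CHF 253,500 − CHF 25,300 = CHF 228,200
  CHF 228,200 × 25% = CHF 57,050

Mainline income levy:
  CHF 18,000 × 15% = CHF 2,700
  CHF 72,000 × 21% = CHF 15,120
  CHF 82,100 × 27% = CHF 22,167
  → CHF 39,987
  Less foreign tax credit CHF 11,000 → CHF 28,987

CHF 57,050 > CHF 28,987, so the minimum tax is the binding amount.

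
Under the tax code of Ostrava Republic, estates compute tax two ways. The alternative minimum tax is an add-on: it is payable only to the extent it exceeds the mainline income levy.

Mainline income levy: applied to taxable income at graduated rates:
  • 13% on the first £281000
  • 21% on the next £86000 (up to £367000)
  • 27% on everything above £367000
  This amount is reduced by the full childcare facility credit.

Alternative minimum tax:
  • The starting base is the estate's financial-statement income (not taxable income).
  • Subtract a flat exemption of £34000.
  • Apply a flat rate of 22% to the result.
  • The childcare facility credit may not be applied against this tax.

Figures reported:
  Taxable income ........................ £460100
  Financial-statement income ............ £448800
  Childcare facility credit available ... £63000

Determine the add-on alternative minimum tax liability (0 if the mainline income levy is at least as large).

£74529

Alternative minimum tax:
  Base (financial-statement income): £448800
  Less exemption £34000 → base £414800
  £414800 × 22% = £91256

Mainline income levy:
  £281000 × 13% = £36530
  £86000 × 21% = £18060
  £93100 × 27% = £25137
  → £79727
  Less childcare facility credit £63000 → £16727

Excess of alternative minimum tax over mainline income levy: £91256 − £16727 = £74529.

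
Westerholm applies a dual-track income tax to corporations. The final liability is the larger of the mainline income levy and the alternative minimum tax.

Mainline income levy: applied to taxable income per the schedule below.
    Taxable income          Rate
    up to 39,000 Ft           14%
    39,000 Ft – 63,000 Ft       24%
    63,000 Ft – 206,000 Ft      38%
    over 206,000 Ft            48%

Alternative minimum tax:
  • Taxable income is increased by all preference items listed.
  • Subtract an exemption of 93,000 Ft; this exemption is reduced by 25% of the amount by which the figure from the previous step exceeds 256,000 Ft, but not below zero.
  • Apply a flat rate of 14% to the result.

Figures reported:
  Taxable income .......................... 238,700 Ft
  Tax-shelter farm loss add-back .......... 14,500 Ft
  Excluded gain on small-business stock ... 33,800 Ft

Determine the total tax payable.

Alternative minimum tax:
  Adjusted income: 238,700 Ft + 14,500 Ft + 33,800 Ft = 287,000 Ft
  Exemption: 93,000 Ft − 25% × (287,000 Ft − 256,000 Ft) = 93,000 Ft − 7,750 Ft = 85,250 Ft
  Base: 287,000 Ft − 85,250 Ft = 201,750 Ft
  201,750 Ft × 14% = 28,245 Ft

Mainline income levy:
  39,000 Ft × 14% = 5,460 Ft
  24,000 Ft × 24% = 5,760 Ft
  143,000 Ft × 38% = 54,340 Ft
  32,700 Ft × 48% = 15,696 Ft
  → 81,256 Ft

81,256 Ft > 28,245 Ft, so the mainline income levy governs.

81,256 Ft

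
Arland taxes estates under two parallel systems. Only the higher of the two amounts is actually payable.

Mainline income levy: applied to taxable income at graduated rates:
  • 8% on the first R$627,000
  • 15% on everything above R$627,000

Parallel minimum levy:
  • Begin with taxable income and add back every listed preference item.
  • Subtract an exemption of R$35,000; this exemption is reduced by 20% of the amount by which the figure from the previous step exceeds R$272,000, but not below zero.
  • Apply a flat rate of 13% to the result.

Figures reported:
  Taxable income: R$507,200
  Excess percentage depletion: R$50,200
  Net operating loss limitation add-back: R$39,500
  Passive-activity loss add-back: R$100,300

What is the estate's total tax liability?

Parallel minimum levy:
  Adjusted income: R$507,200 + R$50,200 + R$39,500 + R$100,300 = R$697,200
  Exemption: 20% × (R$697,200 − R$272,000) = R$85,040 ≥ R$35,000, so the exemption is fully phased out
  Base: R$697,200 − R$0 = R$697,200
  R$697,200 × 13% = R$90,636

Mainline income levy:
  R$507,200 × 8% = R$40,576

R$90,636 > R$40,576, so the parallel minimum levy is the binding amount.

R$90,636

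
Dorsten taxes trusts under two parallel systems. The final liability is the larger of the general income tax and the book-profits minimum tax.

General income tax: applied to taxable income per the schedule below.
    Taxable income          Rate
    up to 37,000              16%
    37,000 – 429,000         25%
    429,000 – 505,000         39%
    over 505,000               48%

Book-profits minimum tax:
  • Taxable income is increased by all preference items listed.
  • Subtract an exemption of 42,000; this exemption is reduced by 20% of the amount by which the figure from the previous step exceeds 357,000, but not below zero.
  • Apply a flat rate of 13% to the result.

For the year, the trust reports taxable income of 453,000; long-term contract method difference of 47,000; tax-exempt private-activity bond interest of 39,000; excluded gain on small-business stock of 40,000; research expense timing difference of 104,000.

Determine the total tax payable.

113,280

General income tax:
  37,000 × 16% = 5,920
  392,000 × 25% = 98,000
  24,000 × 39% = 9,360
  → 113,280

Book-profits minimum tax:
  Adjusted income: 453,000 + 47,000 + 39,000 + 40,000 + 104,000 = 683,000
  Exemption: 20% × (683,000 − 357,000) = 65,200 ≥ 42,000, so the exemption is fully phased out
  Base: 683,000 − 0 = 683,000
  683,000 × 13% = 88,790

113,280 > 88,790, so the general income tax governs.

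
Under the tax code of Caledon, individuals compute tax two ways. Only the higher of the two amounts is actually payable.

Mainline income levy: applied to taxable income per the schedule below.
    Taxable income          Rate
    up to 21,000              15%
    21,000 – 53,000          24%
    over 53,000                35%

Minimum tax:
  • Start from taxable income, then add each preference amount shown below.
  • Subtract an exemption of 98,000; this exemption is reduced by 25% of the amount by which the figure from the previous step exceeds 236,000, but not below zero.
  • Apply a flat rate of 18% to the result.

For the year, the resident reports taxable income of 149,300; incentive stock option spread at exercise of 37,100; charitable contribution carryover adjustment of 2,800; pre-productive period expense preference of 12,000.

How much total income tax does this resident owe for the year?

Mainline income levy:
  21,000 × 15% = 3,150
  32,000 × 24% = 7,680
  96,300 × 35% = 33,705
  → 44,535

Minimum tax:
  Adjusted income: 149,300 + 37,100 + 2,800 + 12,000 = 201,200
  Exemption: 201,200 ≤ 236,000, so full 98,000 applies
  Base: 201,200 − 98,000 = 103,200
  103,200 × 18% = 18,576

44,535 > 18,576, so the mainline income levy governs.

44,535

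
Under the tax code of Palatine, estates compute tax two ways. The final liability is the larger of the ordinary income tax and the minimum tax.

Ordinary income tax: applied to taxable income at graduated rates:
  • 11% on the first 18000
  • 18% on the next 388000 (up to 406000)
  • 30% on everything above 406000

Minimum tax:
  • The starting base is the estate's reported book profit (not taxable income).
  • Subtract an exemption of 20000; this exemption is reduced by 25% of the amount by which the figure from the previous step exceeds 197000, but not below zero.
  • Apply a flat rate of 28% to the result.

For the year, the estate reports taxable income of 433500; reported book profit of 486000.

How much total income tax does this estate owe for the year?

Minimum tax:
  Base (reported book profit): 486000
  Exemption: 25% × (486000 − 197000) = 72250 ≥ 20000, so the exemption is fully phased out
  Base: 486000 − 0 = 486000
  486000 × 28% = 136080

Ordinary income tax:
  18000 × 11% = 1980
  388000 × 18% = 69840
  27500 × 30% = 8250
  → 80070

136080 > 80070, so the minimum tax is the binding amount.

136080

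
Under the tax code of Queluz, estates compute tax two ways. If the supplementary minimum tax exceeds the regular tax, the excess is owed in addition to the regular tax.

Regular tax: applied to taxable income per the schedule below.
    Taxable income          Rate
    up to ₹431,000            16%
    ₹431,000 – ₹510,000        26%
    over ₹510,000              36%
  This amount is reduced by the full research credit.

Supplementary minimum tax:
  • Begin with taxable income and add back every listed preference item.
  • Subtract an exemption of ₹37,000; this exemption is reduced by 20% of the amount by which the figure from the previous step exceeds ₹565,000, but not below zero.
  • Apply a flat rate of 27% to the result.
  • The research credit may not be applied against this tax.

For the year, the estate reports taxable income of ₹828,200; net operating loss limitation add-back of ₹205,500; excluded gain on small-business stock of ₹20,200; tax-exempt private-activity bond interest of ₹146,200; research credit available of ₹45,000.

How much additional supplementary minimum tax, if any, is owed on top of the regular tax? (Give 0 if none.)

₹164,975

Supplementary minimum tax:
  Adjusted income: ₹828,200 + ₹205,500 + ₹20,200 + ₹146,200 = ₹1,200,100
  Exemption: 20% × (₹1,200,100 − ₹565,000) = ₹127,020 ≥ ₹37,000, so the exemption is fully phased out
  Base: ₹1,200,100 − ₹0 = ₹1,200,100
  ₹1,200,100 × 27% = ₹324,027

Regular tax:
  ₹431,000 × 16% = ₹68,960
  ₹79,000 × 26% = ₹20,540
  ₹318,200 × 36% = ₹114,552
  → ₹204,052
  Less research credit ₹45,000 → ₹159,052

Excess of supplementary minimum tax over regular tax: ₹324,027 − ₹159,052 = ₹164,975.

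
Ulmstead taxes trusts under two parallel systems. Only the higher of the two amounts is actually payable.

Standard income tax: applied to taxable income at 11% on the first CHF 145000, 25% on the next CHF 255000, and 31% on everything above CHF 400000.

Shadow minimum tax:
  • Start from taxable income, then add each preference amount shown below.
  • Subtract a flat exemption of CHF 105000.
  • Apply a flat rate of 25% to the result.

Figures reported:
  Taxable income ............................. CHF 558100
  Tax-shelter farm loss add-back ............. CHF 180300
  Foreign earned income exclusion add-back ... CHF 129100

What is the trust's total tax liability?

Standard income tax:
  CHF 145000 × 11% = CHF 15950
  CHF 255000 × 25% = CHF 63750
  CHF 158100 × 31% = CHF 49011
  → CHF 128711

Shadow minimum tax:
  Adjusted income: CHF 558100 + CHF 180300 + CHF 129100 = CHF 867500
  Less exemption CHF 105000 → base CHF 762500
  CHF 762500 × 25% = CHF 190625

CHF 190625 > CHF 128711, so the shadow minimum tax is the binding amount.

CHF 190625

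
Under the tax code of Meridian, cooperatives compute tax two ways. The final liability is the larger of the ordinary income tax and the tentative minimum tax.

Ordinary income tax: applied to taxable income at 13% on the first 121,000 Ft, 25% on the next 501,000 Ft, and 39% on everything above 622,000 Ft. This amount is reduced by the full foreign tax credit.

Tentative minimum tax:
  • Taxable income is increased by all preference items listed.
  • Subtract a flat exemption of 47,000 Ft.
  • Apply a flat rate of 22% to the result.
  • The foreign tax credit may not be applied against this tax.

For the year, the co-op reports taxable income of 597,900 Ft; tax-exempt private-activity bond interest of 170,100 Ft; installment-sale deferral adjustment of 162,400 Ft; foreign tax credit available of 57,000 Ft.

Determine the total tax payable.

194,348 Ft

Ordinary income tax:
  121,000 Ft × 13% = 15,730 Ft
  476,900 Ft × 25% = 119,225 Ft
  → 134,955 Ft
  Less foreign tax credit 57,000 Ft → 77,955 Ft

Tentative minimum tax:
  Adjusted income: 597,900 Ft + 170,100 Ft + 162,400 Ft = 930,400 Ft
  Less exemption 47,000 Ft → base 883,400 Ft
  883,400 Ft × 22% = 194,348 Ft

194,348 Ft > 77,955 Ft, so the tentative minimum tax is the binding amount.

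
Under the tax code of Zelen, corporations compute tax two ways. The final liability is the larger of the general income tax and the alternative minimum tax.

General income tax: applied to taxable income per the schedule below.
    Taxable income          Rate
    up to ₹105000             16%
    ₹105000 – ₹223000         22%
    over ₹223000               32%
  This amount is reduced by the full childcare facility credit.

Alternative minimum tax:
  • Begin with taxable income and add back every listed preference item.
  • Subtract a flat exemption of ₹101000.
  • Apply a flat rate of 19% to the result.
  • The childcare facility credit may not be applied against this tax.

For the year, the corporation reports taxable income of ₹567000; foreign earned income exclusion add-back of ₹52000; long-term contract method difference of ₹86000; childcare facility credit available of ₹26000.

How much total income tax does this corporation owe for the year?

₹126840

General income tax:
  ₹105000 × 16% = ₹16800
  ₹118000 × 22% = ₹25960
  ₹344000 × 32% = ₹110080
  → ₹152840
  Less childcare facility credit ₹26000 → ₹126840

Alternative minimum tax:
  Adjusted income: ₹567000 + ₹52000 + ₹86000 = ₹705000
  Less exemption ₹101000 → base ₹604000
  ₹604000 × 19% = ₹114760

₹126840 > ₹114760, so the general income tax governs.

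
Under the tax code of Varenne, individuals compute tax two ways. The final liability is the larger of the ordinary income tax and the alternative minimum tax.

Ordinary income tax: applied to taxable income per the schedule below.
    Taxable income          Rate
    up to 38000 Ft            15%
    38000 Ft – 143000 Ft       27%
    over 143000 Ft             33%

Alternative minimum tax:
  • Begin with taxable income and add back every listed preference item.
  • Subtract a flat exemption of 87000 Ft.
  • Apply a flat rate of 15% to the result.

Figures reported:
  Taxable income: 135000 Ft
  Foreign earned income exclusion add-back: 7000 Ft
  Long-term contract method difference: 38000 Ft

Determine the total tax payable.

Alternative minimum tax:
  Adjusted income: 135000 Ft + 7000 Ft + 38000 Ft = 180000 Ft
  Less exemption 87000 Ft → base 93000 Ft
  93000 Ft × 15% = 13950 Ft

Ordinary income tax:
  38000 Ft × 15% = 5700 Ft
  97000 Ft × 27% = 26190 Ft
  → 31890 Ft

31890 Ft > 13950 Ft, so the ordinary income tax governs.

31890 Ft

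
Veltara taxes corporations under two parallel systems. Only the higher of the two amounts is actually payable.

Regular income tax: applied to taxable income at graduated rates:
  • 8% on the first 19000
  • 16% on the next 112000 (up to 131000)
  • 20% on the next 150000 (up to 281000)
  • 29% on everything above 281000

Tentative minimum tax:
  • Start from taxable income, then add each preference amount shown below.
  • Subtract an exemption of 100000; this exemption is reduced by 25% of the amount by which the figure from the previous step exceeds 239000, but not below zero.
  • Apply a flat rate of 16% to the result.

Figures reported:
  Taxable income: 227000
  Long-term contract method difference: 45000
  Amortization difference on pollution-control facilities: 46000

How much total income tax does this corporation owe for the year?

38640

Tentative minimum tax:
  Adjusted income: 227000 + 45000 + 46000 = 318000
  Exemption: 100000 − 25% × (318000 − 239000) = 100000 − 19750 = 80250
  Base: 318000 − 80250 = 237750
  237750 × 16% = 38040

Regular income tax:
  19000 × 8% = 1520
  112000 × 16% = 17920
  96000 × 20% = 19200
  → 38640

38640 > 38040, so the regular income tax governs.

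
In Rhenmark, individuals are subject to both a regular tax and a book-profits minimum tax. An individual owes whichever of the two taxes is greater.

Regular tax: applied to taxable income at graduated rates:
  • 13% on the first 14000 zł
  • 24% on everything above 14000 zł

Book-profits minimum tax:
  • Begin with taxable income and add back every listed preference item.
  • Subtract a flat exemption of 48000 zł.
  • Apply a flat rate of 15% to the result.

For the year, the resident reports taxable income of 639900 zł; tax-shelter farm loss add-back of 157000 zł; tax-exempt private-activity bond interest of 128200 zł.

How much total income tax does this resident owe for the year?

152036 zł

Regular tax:
  14000 zł × 13% = 1820 zł
  625900 zł × 24% = 150216 zł
  → 152036 zł

Book-profits minimum tax:
  Adjusted income: 639900 zł + 157000 zł + 128200 zł = 925100 zł
  Less exemption 48000 zł → base 877100 zł
  877100 zł × 15% = 131565 zł

152036 zł > 131565 zł, so the regular tax governs.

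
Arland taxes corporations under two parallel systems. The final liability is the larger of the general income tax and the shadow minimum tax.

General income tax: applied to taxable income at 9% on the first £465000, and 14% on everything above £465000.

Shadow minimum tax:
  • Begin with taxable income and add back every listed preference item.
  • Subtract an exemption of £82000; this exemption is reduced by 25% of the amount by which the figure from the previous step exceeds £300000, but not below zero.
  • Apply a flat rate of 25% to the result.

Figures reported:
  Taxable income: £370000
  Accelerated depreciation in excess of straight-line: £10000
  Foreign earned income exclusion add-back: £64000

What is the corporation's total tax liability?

Shadow minimum tax:
  Adjusted income: £370000 + £10000 + £64000 = £444000
  Exemption: £82000 − 25% × (£444000 − £300000) = £82000 − £36000 = £46000
  Base: £444000 − £46000 = £398000
  £398000 × 25% = £99500

General income tax:
  £370000 × 9% = £33300

£99500 > £33300, so the shadow minimum tax is the binding amount.

£99500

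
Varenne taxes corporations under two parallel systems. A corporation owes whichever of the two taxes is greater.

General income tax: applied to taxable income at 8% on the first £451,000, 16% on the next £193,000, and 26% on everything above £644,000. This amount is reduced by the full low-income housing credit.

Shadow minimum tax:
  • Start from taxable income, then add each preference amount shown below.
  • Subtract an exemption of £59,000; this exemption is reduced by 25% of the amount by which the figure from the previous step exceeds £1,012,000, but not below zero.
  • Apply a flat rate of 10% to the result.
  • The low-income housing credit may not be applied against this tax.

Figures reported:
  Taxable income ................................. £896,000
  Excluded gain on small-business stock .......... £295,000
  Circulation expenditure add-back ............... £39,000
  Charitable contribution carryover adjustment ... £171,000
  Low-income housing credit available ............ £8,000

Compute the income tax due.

£140,100

Shadow minimum tax:
  Adjusted income: £896,000 + £295,000 + £39,000 + £171,000 = £1,401,000
  Exemption: 25% × (£1,401,000 − £1,012,000) = £97,250 ≥ £59,000, so the exemption is fully phased out
  Base: £1,401,000 − £0 = £1,401,000
  £1,401,000 × 10% = £140,100

General income tax:
  £451,000 × 8% = £36,080
  £193,000 × 16% = £30,880
  £252,000 × 26% = £65,520
  → £132,480
  Less low-income housing credit £8,000 → £124,480

£140,100 > £124,480, so the shadow minimum tax is the binding amount.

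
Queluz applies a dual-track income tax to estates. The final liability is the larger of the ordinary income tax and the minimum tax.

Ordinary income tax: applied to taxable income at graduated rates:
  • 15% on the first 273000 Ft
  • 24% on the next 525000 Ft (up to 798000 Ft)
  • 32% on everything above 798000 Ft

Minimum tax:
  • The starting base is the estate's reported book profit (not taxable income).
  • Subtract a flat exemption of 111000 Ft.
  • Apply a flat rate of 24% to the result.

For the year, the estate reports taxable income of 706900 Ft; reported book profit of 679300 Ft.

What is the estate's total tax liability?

Minimum tax:
  Base (reported book profit): 679300 Ft
  Less exemption 111000 Ft → base 568300 Ft
  568300 Ft × 24% = 136392 Ft

Ordinary income tax:
  273000 Ft × 15% = 40950 Ft
  433900 Ft × 24% = 104136 Ft
  → 145086 Ft

145086 Ft > 136392 Ft, so the ordinary income tax governs.

145086 Ft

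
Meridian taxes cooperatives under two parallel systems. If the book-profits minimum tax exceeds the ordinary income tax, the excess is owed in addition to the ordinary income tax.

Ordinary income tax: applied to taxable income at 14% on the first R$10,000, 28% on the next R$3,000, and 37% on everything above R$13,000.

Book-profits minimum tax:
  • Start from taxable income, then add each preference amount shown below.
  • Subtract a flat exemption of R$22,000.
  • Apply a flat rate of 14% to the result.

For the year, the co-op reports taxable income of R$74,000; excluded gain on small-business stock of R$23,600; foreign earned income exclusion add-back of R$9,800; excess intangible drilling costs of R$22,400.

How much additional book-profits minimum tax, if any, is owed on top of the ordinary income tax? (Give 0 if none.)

Ordinary income tax:
  R$10,000 × 14% = R$1,400
  R$3,000 × 28% = R$840
  R$61,000 × 37% = R$22,570
  → R$24,810

Book-profits minimum tax:
  Adjusted income: R$74,000 + R$23,600 + R$9,800 + R$22,400 = R$129,800
  Less exemption R$22,000 → base R$107,800
  R$107,800 × 14% = R$15,092

R$15,092 ≤ R$24,810, so no add-on is due.

R$0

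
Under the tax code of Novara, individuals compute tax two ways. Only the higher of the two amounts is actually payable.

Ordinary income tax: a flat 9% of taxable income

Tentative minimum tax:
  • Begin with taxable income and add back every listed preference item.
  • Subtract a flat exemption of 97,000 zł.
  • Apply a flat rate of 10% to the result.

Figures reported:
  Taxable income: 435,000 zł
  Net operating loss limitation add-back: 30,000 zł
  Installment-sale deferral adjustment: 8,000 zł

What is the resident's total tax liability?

Ordinary income tax:
  435,000 zł × 9% = 39,150 zł

Tentative minimum tax:
  Adjusted income: 435,000 zł + 30,000 zł + 8,000 zł = 473,000 zł
  Less exemption 97,000 zł → base 376,000 zł
  376,000 zł × 10% = 37,600 zł

39,150 zł > 37,600 zł, so the ordinary income tax governs.

39,150 zł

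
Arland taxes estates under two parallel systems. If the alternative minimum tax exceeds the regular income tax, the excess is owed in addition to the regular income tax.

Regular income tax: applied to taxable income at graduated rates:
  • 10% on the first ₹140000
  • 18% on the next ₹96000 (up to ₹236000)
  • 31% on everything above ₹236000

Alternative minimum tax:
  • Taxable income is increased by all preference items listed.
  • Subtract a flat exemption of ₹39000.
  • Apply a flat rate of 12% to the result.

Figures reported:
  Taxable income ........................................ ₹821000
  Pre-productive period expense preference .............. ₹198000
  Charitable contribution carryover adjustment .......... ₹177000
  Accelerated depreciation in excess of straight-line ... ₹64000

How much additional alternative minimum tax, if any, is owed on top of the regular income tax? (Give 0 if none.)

₹0

Alternative minimum tax:
  Adjusted income: ₹821000 + ₹198000 + ₹177000 + ₹64000 = ₹1260000
  Less exemption ₹39000 → base ₹1221000
  ₹1221000 × 12% = ₹146520

Regular income tax:
  ₹140000 × 10% = ₹14000
  ₹96000 × 18% = ₹17280
  ₹585000 × 31% = ₹181350
  → ₹212630

₹146520 ≤ ₹212630, so no add-on is due.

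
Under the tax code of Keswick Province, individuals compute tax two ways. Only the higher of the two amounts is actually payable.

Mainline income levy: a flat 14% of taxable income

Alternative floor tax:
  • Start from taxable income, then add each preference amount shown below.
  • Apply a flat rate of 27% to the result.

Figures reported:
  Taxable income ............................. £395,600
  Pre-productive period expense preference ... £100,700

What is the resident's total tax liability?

Mainline income levy:
  £395,600 × 14% = £55,384

Alternative floor tax:
  Adjusted income: £395,600 + £100,700 = £496,300
  £496,300 × 27% = £134,001

£134,001 > £55,384, so the alternative floor tax is the binding amount.

£134,001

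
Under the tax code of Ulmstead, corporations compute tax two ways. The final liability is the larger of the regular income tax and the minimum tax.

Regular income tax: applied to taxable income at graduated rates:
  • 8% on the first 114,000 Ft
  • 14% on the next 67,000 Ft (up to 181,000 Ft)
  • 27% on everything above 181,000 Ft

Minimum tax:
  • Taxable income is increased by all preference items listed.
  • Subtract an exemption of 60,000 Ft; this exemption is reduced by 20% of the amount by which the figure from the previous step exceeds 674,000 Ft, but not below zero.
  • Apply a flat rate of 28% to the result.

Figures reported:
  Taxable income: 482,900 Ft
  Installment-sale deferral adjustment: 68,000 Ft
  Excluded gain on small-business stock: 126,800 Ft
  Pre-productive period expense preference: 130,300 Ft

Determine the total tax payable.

216,944 Ft

Regular income tax:
  114,000 Ft × 8% = 9,120 Ft
  67,000 Ft × 14% = 9,380 Ft
  301,900 Ft × 27% = 81,513 Ft
  → 100,013 Ft

Minimum tax:
  Adjusted income: 482,900 Ft + 68,000 Ft + 126,800 Ft + 130,300 Ft = 808,000 Ft
  Exemption: 60,000 Ft − 20% × (808,000 Ft − 674,000 Ft) = 60,000 Ft − 26,800 Ft = 33,200 Ft
  Base: 808,000 Ft − 33,200 Ft = 774,800 Ft
  774,800 Ft × 28% = 216,944 Ft

216,944 Ft > 100,013 Ft, so the minimum tax is the binding amount.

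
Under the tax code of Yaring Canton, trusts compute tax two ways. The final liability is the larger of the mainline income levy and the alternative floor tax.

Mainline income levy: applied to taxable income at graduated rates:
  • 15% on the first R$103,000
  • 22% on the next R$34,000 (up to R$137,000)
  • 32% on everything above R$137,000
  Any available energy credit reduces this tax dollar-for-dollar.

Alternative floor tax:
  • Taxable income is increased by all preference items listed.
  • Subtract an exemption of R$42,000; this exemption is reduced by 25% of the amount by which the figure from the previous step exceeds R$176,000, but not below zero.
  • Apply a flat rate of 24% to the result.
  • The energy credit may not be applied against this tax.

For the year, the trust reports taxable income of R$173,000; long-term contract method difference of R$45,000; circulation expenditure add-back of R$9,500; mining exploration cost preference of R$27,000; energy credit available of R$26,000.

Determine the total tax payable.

R$55,710

Mainline income levy:
  R$103,000 × 15% = R$15,450
  R$34,000 × 22% = R$7,480
  R$36,000 × 32% = R$11,520
  → R$34,450
  Less energy credit R$26,000 → R$8,450

Alternative floor tax:
  Adjusted income: R$173,000 + R$45,000 + R$9,500 + R$27,000 = R$254,500
  Exemption: R$42,000 − 25% × (R$254,500 − R$176,000) = R$42,000 − R$19,625 = R$22,375
  Base: R$254,500 − R$22,375 = R$232,125
  R$232,125 × 24% = R$55,710

R$55,710 > R$8,450, so the alternative floor tax is the binding amount.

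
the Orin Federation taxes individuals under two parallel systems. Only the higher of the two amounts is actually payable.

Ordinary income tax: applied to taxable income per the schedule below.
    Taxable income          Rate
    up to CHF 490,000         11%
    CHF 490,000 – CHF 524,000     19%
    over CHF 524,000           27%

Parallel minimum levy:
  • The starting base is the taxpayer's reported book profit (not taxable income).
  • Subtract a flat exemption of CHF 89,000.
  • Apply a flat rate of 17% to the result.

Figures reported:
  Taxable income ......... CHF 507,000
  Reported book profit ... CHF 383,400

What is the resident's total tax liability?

CHF 57,130

Parallel minimum levy:
  Base (reported book profit): CHF 383,400
  Less exemption CHF 89,000 → base CHF 294,400
  CHF 294,400 × 17% = CHF 50,048

Ordinary income tax:
  CHF 490,000 × 11% = CHF 53,900
  CHF 17,000 × 19% = CHF 3,230
  → CHF 57,130

CHF 57,130 > CHF 50,048, so the ordinary income tax governs.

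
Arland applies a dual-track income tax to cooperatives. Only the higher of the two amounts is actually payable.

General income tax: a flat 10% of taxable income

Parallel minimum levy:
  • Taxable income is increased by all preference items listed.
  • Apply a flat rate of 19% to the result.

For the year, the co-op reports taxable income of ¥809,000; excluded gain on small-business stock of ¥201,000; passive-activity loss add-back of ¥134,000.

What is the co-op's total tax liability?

¥217,360

General income tax:
  ¥809,000 × 10% = ¥80,900

Parallel minimum levy:
  Adjusted income: ¥809,000 + ¥201,000 + ¥134,000 = ¥1,144,000
  ¥1,144,000 × 19% = ¥217,360

¥217,360 > ¥80,900, so the parallel minimum levy is the binding amount.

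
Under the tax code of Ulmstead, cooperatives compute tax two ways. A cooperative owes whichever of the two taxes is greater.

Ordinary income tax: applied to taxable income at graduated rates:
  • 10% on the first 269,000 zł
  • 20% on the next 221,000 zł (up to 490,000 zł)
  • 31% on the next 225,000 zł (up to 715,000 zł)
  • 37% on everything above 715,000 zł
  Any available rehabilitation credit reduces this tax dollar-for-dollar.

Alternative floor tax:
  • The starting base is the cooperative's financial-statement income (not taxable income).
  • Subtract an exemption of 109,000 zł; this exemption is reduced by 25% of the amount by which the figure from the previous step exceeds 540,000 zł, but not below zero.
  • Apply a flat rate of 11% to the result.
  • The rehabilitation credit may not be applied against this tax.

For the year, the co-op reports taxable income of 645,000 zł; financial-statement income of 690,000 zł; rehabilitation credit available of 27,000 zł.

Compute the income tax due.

92,150 zł

Alternative floor tax:
  Base (financial-statement income): 690,000 zł
  Exemption: 109,000 zł − 25% × (690,000 zł − 540,000 zł) = 109,000 zł − 37,500 zł = 71,500 zł
  Base: 690,000 zł − 71,500 zł = 618,500 zł
  618,500 zł × 11% = 68,035 zł

Ordinary income tax:
  269,000 zł × 10% = 26,900 zł
  221,000 zł × 20% = 44,200 zł
  155,000 zł × 31% = 48,050 zł
  → 119,150 zł
  Less rehabilitation credit 27,000 zł → 92,150 zł

92,150 zł > 68,035 zł, so the ordinary income tax governs.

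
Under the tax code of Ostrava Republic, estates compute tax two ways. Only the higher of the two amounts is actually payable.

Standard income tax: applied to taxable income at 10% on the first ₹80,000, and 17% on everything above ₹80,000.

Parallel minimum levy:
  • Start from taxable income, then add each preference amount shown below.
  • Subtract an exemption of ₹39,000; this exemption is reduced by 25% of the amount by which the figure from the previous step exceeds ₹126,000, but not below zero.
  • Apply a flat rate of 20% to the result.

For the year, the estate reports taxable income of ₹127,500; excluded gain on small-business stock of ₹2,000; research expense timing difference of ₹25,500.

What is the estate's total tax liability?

₹24,650

Standard income tax:
  ₹80,000 × 10% = ₹8,000
  ₹47,500 × 17% = ₹8,075
  → ₹16,075

Parallel minimum levy:
  Adjusted income: ₹127,500 + ₹2,000 + ₹25,500 = ₹155,000
  Exemption: ₹39,000 − 25% × (₹155,000 − ₹126,000) = ₹39,000 − ₹7,250 = ₹31,750
  Base: ₹155,000 − ₹31,750 = ₹123,250
  ₹123,250 × 20% = ₹24,650

₹24,650 > ₹16,075, so the parallel minimum levy is the binding amount.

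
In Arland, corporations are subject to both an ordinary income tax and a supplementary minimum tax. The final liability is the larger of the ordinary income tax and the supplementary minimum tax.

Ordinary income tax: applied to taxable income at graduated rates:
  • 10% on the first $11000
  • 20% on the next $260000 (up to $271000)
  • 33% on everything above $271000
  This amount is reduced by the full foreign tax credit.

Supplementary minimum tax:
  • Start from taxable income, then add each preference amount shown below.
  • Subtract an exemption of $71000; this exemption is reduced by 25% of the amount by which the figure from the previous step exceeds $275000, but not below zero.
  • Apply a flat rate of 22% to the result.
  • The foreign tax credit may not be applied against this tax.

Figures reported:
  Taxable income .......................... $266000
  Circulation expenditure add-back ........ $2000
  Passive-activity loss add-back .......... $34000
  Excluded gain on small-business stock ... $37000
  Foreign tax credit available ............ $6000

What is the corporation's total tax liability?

Ordinary income tax:
  $11000 × 10% = $1100
  $255000 × 20% = $51000
  → $52100
  Less foreign tax credit $6000 → $46100

Supplementary minimum tax:
  Adjusted income: $266000 + $2000 + $34000 + $37000 = $339000
  Exemption: $71000 − 25% × ($339000 − $275000) = $71000 − $16000 = $55000
  Base: $339000 − $55000 = $284000
  $284000 × 22% = $62480

$62480 > $46100, so the supplementary minimum tax is the binding amount.

$62480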